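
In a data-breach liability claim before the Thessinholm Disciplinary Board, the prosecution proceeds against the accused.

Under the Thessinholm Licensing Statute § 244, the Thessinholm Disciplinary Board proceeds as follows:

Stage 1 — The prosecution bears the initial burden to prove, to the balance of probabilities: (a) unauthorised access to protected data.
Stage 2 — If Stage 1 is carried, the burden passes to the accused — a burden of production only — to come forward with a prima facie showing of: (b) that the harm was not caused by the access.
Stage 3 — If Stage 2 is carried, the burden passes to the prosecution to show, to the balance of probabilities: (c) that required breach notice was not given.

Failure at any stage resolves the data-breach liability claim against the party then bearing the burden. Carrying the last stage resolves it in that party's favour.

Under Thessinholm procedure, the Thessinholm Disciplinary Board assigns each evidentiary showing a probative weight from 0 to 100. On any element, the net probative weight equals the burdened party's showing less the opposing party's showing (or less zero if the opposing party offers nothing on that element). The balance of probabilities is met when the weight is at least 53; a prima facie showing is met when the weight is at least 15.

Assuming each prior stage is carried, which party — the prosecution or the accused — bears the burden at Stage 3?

Stage 3's rule assigns the burden to the prosecution (to the balance of probabilities).

prosecution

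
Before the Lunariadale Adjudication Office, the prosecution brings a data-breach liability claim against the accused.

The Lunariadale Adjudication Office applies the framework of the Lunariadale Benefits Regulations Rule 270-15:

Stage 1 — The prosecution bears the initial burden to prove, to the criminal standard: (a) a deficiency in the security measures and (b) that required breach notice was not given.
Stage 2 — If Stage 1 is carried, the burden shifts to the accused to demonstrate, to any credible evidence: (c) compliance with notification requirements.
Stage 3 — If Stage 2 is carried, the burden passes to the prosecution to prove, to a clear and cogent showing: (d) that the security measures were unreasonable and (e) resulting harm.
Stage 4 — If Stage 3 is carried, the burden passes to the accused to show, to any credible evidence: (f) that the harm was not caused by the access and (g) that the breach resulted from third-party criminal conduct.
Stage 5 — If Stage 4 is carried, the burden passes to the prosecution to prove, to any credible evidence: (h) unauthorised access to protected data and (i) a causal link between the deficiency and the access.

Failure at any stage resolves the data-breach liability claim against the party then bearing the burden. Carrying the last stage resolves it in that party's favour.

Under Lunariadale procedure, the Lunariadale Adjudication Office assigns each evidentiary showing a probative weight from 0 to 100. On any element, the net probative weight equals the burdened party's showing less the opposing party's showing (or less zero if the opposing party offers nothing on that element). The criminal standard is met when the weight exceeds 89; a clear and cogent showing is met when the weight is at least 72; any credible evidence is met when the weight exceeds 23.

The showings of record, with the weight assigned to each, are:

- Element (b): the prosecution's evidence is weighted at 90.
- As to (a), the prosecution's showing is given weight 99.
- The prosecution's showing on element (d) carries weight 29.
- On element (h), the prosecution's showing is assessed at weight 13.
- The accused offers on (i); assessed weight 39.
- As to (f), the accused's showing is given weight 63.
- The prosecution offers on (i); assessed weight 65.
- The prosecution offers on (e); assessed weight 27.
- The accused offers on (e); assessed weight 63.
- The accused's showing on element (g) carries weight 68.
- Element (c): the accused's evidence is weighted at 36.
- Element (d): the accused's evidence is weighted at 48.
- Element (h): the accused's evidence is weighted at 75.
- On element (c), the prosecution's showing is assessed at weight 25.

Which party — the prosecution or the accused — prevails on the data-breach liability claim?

prosecution

Stage 1 (prosecution, the criminal standard, weight exceeds 89): (a) 99 > 89 — meets; (b) 90 > 89 — meets.
  Stage 1 is satisfied; the onus moves to the accused.
Stage 2 (accused, any credible evidence, weight exceeds 23): (c) net 36−25=11 ≤ 23 — fails.
  The accused does not carry Stage 2.
The analysis ends at Stage 2; the prosecution prevails.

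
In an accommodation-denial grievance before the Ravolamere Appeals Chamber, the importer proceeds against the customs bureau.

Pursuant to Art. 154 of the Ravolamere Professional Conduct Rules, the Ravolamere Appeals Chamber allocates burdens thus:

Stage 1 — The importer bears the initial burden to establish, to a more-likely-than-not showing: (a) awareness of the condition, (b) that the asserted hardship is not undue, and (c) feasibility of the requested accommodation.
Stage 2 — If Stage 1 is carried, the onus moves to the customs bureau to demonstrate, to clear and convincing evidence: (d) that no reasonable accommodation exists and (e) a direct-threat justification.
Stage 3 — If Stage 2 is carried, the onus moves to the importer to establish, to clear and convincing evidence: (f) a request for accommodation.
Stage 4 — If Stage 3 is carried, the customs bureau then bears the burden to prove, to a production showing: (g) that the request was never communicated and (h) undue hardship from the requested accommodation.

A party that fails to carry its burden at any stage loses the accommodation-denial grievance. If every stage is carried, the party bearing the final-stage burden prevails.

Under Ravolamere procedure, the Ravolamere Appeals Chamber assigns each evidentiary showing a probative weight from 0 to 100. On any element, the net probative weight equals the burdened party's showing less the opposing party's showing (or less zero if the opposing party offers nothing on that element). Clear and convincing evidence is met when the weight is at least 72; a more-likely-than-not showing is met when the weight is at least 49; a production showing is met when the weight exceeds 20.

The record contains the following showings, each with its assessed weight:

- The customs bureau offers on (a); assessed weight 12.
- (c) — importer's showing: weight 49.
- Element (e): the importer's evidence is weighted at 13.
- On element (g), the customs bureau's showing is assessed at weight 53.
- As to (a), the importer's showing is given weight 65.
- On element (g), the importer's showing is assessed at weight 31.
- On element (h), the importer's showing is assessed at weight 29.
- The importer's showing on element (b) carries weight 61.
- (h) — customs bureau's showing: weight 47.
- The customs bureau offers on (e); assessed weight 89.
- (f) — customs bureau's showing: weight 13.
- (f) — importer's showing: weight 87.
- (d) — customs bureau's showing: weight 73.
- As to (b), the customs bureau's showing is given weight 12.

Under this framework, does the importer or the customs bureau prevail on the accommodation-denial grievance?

At Stage 1 the importer must meet a more-likely-than-not showing (weight is at least 49): on (a) the weight is 65 less the opposing 12 gives net 53, which does reach 49, so (a) meets the standard; on (b) the weight is 61 less the opposing 12 gives net 49, which does reach 49, so (b) meets the standard; on (c) the weight is 49, ≥ 49, so (c) meets the standard.
  Stage 1 carried; the burden shifts to the customs bureau.
At Stage 2 the customs bureau must meet clear and convincing evidence (weight is at least 72): on (d) the weight is 73, ≥ 72, so (d) meets the standard; on (e) the weight is 89 less the opposing 13 gives net 76, ≥ 72, so (e) meets the standard.
  Stage 2 is satisfied; the onus moves to the importer.
At Stage 3 the importer must meet clear and convincing evidence (weight is at least 72): on (f) the weight is 87 less the opposing 13 gives net 74, ≥ 72, so (f) meets the standard.
  Stage 3 carried; the burden shifts to the customs bureau.
At Stage 4 the customs bureau must meet a production showing (weight exceeds 20): on (g) the weight is 53 less the opposing 31 gives net 22, > 20, so (g) meets the standard; on (h) the weight is 47 less the opposing 29 gives net 18, which does not exceed 20, so (h) does not meet the standard.
  The customs bureau does not carry Stage 4.
So the importer prevails.

importer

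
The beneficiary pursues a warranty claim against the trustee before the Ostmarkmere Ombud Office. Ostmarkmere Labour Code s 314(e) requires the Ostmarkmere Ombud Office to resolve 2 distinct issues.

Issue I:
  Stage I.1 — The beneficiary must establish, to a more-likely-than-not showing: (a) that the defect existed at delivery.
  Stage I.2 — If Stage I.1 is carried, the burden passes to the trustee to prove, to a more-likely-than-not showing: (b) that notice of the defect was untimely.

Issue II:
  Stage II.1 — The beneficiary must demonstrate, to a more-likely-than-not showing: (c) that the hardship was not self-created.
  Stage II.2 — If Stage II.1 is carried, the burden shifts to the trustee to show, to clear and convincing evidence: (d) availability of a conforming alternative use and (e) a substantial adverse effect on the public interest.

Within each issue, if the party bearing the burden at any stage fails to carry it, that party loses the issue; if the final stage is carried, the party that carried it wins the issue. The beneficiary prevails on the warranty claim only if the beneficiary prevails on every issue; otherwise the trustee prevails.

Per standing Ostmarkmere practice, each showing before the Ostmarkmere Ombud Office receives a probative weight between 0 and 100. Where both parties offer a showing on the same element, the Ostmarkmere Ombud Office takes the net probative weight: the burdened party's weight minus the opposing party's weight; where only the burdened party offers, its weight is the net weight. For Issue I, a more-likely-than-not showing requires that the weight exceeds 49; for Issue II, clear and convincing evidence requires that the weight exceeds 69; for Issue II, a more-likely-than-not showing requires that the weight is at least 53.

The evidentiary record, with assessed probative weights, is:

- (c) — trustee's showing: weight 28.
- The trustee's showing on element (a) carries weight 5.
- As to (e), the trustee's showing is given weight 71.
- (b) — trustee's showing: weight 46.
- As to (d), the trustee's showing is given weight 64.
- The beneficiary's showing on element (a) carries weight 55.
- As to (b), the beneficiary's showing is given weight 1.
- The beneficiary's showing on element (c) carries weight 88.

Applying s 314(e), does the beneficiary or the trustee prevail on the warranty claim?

beneficiary

— Issue I —
Stage I.1 — burden on beneficiary; standard: a more-likely-than-not showing (weight exceeds 49).
    (a): 55 − 5 = 50 > 49 [met]
  All elements met. The burden passes to the trustee.
Stage I.2 — burden on trustee; standard: a more-likely-than-not showing (weight exceeds 49).
    (b): 46 − 1 = 45 ≤ 49 [not met]
  Stage I.2 not carried; the trustee fails its burden.
So the beneficiary prevails on this issue.
— Issue II —
At Stage II.1 the beneficiary must meet a more-likely-than-not showing (weight is at least 53): on (c) the weight is 88 less the opposing 28 gives net 60, ≥ 53, so (c) meets the standard.
  Stage II.1 carried; the burden shifts to the trustee.
At Stage II.2 the trustee must meet clear and convincing evidence (weight exceeds 69): on (d) the weight is 64, ≤ 69, so (d) does not meet the standard; on (e) the weight is 71, which does exceed 69, so (e) meets the standard.
  Stage II.2 not carried; the trustee fails its burden.
The beneficiary prevails on this issue.
Per-issue: Issue I → beneficiary; Issue II → beneficiary. The beneficiary must prevail on every issue; overall, the beneficiary prevails.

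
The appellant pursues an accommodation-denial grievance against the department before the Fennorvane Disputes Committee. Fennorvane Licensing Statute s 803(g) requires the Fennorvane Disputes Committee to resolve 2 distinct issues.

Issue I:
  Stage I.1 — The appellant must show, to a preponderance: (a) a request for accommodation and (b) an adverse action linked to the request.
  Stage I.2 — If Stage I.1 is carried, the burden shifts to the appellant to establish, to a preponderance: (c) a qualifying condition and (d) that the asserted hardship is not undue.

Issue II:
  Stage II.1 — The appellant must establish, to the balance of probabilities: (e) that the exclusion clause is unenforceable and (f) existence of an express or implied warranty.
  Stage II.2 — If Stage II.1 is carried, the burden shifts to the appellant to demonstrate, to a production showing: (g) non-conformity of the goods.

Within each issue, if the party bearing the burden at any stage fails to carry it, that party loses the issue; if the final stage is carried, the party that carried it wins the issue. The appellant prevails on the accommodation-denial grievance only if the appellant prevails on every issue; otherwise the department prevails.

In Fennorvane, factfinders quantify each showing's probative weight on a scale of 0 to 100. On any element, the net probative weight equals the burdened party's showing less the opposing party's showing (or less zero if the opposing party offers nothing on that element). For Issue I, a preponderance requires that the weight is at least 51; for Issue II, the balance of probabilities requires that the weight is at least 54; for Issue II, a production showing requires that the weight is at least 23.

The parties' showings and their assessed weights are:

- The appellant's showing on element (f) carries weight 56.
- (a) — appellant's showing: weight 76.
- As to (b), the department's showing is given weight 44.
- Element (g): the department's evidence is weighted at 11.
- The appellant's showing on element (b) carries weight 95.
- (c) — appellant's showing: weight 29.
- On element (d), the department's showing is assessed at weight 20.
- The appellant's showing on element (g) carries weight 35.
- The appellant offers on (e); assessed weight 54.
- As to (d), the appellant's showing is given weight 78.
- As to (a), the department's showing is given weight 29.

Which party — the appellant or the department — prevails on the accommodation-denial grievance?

department

— Issue I —
Stage I.1 — burden on appellant; standard: a preponderance (weight is at least 51).
    (a): 76 − 29 = 47 < 51 [not met]
    (b): 95 − 44 = 51 ≥ 51 [met]
  Stage I.1 not carried; the appellant fails its burden.
So the department prevails on this issue.
— Issue II —
Stage II.1 (appellant, the balance of probabilities, weight is at least 54): (e) 54 ≥ 54 — meets; (f) 56 ≥ 54 — meets.
  Stage II.1 is satisfied; the appellant continues to bear the burden.
Stage II.2 (appellant, a production showing, weight is at least 23): (g) net 35−11=24 ≥ 23 — meets.
  All elements met at the final stage.
With every stage satisfied, the appellant prevails on this issue.
Per-issue: Issue I → department; Issue II → appellant. The appellant must prevail on every issue; overall, the department prevails.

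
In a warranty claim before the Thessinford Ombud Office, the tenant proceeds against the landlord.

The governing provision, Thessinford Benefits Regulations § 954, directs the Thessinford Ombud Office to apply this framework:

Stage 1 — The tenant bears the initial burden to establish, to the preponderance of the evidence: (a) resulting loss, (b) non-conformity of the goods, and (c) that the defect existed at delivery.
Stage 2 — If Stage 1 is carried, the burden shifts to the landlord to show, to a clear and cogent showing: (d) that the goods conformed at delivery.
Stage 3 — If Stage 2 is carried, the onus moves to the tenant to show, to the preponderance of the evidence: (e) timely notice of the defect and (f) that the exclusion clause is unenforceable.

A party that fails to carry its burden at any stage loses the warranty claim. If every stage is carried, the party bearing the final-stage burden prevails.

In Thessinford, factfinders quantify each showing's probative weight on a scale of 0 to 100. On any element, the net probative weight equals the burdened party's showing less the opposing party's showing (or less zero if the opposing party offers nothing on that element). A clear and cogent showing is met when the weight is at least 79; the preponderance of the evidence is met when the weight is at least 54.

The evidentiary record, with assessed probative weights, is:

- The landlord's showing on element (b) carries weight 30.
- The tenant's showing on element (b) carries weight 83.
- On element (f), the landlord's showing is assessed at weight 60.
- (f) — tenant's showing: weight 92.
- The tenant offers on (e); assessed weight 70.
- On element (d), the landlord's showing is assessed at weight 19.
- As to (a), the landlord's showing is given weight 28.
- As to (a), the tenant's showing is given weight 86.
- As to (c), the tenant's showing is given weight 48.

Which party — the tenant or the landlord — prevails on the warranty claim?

landlord

At Stage 1 the tenant must meet the preponderance of the evidence (weight is at least 54): on (a) the weight is 86 less the opposing 28 gives net 58, which does reach 54, so (a) meets the standard; on (b) the weight is 83 less the opposing 30 gives net 53, which does not reach 54, so (b) does not meet the standard; on (c) the weight is 48, which does not reach 54, so (c) does not meet the standard.
  The tenant does not carry Stage 1.
So the landlord prevails.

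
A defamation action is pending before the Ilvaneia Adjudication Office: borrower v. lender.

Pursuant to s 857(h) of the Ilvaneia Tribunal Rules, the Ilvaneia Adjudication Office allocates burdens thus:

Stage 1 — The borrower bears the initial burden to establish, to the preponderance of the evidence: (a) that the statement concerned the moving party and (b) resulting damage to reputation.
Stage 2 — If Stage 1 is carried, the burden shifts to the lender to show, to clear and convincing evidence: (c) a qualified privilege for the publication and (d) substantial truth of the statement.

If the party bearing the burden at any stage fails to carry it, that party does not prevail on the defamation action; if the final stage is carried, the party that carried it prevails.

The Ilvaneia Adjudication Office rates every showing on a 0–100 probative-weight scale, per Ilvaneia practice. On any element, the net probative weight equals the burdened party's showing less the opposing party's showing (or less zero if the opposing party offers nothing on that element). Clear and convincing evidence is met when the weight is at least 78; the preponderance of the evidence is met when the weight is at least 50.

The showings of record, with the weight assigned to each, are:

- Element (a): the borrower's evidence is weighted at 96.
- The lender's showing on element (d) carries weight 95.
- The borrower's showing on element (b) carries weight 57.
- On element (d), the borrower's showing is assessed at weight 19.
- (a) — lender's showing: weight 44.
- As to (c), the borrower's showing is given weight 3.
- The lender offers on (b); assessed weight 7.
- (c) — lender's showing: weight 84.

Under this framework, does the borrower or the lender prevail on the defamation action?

borrower

Stage 1 (borrower, the preponderance of the evidence, weight is at least 50): (a) net 96−44=52 ≥ 50 — meets; (b) net 57−7=50 ≥ 50 — meets.
  All elements met. The burden passes to the lender.
Stage 2 (lender, clear and convincing evidence, weight is at least 78): (c) net 84−3=81 ≥ 78 — meets; (d) net 95−19=76 < 78 — fails.
  Stage 2 not carried; the lender fails its burden.
The borrower prevails.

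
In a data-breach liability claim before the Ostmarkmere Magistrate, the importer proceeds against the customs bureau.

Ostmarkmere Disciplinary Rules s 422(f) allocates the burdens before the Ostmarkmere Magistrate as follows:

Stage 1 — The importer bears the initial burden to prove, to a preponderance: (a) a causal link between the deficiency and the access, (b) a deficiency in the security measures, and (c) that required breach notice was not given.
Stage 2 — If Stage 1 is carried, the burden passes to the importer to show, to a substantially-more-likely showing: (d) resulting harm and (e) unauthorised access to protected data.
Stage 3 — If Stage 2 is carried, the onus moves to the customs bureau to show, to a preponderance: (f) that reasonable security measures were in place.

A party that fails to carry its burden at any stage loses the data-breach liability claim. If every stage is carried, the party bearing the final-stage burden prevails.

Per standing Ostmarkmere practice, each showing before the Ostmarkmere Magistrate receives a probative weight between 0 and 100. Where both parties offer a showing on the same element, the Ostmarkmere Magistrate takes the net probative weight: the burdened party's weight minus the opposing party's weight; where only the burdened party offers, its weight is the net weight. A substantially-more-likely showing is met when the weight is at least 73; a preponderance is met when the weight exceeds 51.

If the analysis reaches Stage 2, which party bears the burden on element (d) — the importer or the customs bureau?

importer

Stage 2's rule assigns the burden to the importer (to a substantially-more-likely showing).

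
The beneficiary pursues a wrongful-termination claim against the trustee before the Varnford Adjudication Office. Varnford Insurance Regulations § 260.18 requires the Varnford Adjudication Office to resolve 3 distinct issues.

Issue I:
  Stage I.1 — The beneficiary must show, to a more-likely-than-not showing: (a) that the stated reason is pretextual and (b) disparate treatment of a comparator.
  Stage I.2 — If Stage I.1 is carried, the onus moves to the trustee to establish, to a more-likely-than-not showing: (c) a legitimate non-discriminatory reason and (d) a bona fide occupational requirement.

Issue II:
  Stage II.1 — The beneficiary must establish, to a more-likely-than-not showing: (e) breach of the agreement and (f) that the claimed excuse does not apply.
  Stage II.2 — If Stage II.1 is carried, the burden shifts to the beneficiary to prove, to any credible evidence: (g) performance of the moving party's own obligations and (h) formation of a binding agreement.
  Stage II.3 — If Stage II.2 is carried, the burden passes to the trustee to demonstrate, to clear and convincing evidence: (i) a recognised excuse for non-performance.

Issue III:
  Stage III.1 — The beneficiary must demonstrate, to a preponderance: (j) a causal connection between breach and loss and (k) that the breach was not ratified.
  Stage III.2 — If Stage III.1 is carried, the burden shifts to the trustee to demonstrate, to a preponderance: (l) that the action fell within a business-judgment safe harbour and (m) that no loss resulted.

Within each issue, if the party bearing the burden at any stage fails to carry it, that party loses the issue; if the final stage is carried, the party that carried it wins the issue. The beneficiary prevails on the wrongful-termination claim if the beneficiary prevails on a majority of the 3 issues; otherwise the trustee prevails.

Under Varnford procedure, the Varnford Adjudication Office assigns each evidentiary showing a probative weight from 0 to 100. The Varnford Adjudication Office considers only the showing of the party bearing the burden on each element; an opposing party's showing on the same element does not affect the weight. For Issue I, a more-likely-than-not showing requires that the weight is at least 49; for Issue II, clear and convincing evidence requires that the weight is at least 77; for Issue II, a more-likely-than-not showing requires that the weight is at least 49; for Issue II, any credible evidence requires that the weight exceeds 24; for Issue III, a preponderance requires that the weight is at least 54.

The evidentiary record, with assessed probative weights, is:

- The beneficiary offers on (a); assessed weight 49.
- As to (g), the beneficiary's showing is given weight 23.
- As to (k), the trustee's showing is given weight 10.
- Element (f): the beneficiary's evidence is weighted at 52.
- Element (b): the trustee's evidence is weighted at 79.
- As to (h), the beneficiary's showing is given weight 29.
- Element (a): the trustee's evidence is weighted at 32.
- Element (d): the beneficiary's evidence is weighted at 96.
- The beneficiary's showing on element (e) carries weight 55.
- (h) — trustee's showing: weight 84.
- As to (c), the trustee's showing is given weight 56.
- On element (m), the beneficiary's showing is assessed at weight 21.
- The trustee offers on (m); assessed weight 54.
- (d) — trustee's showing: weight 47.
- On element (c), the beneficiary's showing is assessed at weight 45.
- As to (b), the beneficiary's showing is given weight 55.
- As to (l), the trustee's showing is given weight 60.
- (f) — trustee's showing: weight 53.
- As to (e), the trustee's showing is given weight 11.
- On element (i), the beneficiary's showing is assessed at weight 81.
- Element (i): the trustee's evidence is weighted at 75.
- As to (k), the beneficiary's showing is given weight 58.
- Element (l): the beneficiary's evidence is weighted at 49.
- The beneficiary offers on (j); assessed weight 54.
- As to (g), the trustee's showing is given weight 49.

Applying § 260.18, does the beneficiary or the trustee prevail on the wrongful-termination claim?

trustee

— Issue I —
Stage I.1 — burden on beneficiary; standard: a more-likely-than-not showing (weight is at least 49).
    (a): 49 (trustee's 32 disregarded) ≥ 49 [met]
    (b): 55 (trustee's 79 disregarded) ≥ 49 [met]
  Stage I.1 carried; the burden shifts to the trustee.
Stage I.2 — burden on trustee; standard: a more-likely-than-not showing (weight is at least 49).
    (c): 56 (beneficiary's 45 disregarded) ≥ 49 [met]
    (d): 47 (beneficiary's 96 disregarded) < 49 [not met]
  Not every element is met, so the trustee fails to carry Stage I.2.
So the beneficiary prevails on this issue.
— Issue II —
At Stage II.1 the beneficiary must meet a more-likely-than-not showing (weight is at least 49): on (e) the weight is 55 (the trustee's 11 is given no effect), which does reach 49, so (e) meets the standard; on (f) the weight is 52 (the trustee's 53 is given no effect), ≥ 49, so (f) meets the standard.
  Stage II.1 carried; the burden remains with the beneficiary.
At Stage II.2 the beneficiary must meet any credible evidence (weight exceeds 24): on (g) the weight is 23 (the trustee's 49 is given no effect), ≤ 24, so (g) does not meet the standard; on (h) the weight is 29 (the trustee's 84 is given no effect), which does exceed 24, so (h) meets the standard.
  The beneficiary does not carry Stage II.2.
So the trustee prevails on this issue.
— Issue III —
Stage III.1 — burden on beneficiary; standard: a preponderance (weight is at least 54).
    (j): 54 ≥ 54 [met]
    (k): 58 (trustee's 10 disregarded) ≥ 54 [met]
  The beneficiary carries Stage III.1; the trustee now bears the burden.
Stage III.2 — burden on trustee; standard: a preponderance (weight is at least 54).
    (l): 60 (beneficiary's 49 disregarded) ≥ 54 [met]
    (m): 54 (beneficiary's 21 disregarded) ≥ 54 [met]
  All elements met at the final stage.
With every stage satisfied, the trustee prevails on this issue.
Per-issue: Issue I → beneficiary; Issue II → trustee; Issue III → trustee. The beneficiary must prevail on a majority of issues; overall, the trustee prevails.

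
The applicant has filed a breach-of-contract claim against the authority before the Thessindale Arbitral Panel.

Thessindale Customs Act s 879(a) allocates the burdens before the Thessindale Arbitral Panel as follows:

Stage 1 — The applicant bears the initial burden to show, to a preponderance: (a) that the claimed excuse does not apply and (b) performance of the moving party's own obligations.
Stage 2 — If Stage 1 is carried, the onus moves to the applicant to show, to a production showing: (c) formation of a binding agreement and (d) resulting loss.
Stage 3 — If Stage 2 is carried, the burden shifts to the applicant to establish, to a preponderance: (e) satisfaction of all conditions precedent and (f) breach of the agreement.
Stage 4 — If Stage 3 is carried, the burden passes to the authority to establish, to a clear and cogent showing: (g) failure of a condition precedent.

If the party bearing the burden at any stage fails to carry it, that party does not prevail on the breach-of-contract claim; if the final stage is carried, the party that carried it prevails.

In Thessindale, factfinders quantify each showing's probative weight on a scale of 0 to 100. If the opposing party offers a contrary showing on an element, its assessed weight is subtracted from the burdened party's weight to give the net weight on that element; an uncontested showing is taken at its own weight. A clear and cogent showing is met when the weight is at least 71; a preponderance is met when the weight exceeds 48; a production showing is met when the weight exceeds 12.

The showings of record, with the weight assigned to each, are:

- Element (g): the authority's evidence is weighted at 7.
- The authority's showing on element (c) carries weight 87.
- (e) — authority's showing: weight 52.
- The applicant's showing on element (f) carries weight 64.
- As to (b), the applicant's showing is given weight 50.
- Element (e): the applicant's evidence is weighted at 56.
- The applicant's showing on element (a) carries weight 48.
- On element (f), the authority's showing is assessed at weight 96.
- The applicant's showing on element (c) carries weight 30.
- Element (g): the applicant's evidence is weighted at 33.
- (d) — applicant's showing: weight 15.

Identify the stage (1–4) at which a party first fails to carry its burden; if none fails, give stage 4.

At Stage 1 the applicant must meet a preponderance (weight exceeds 48): on (a) the weight is 48, ≤ 48, so (a) does not meet the standard; on (b) the weight is 50, which does exceed 48, so (b) meets the standard.
  Stage 1 not carried; the applicant fails its burden.
The authority prevails.

stage 1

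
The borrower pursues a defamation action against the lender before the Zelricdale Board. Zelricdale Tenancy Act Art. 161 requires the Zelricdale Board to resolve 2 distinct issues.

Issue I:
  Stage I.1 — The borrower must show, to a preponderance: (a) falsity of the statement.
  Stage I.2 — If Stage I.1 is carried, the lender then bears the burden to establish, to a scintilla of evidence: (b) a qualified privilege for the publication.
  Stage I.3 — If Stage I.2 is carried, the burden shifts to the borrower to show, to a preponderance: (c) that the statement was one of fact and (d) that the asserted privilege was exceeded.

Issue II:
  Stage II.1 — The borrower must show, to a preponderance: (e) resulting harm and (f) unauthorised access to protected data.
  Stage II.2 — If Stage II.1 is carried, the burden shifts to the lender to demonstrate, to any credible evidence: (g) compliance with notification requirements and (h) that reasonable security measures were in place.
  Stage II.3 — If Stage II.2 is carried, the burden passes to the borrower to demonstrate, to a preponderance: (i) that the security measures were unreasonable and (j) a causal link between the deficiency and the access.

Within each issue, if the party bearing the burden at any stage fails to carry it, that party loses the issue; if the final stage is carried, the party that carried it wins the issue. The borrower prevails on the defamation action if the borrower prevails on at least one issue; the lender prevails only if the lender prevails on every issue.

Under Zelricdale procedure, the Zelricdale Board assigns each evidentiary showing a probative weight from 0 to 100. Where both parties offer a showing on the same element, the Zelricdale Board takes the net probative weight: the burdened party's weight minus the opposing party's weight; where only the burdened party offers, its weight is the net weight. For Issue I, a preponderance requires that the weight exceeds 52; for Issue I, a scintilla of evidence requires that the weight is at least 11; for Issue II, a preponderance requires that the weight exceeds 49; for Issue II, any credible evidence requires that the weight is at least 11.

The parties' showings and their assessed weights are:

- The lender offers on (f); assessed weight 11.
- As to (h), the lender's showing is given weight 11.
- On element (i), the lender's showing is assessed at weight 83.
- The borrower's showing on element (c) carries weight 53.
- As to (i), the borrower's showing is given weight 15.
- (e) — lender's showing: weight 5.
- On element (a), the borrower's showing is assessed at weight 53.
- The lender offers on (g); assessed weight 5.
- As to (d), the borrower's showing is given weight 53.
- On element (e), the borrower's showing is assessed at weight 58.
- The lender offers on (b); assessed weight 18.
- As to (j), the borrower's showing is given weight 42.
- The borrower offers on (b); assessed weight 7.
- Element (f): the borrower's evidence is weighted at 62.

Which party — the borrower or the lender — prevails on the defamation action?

borrower

— Issue I —
Stage I.1 — burden on borrower; standard: a preponderance (weight exceeds 52).
    (a): 53 > 52 [met]
  The borrower carries Stage I.1; the lender now bears the burden.
Stage I.2 — burden on lender; standard: a scintilla of evidence (weight is at least 11).
    (b): 18 − 7 = 11 ≥ 11 [met]
  All elements met. The burden passes to the borrower.
Stage I.3 — burden on borrower; standard: a preponderance (weight exceeds 52).
    (c): 53 > 52 [met]
    (d): 53 > 52 [met]
  Stage I.3 carried; the final stage is satisfied.
Every stage carried; the borrower prevails on this issue.
— Issue II —
Stage II.1 (borrower, a preponderance, weight exceeds 49): (e) net 58−5=53 > 49 — meets; (f) net 62−11=51 > 49 — meets.
  Stage II.1 is satisfied; the onus moves to the lender.
Stage II.2 (lender, any credible evidence, weight is at least 11): (g) 5 < 11 — fails; (h) 11 ≥ 11 — meets.
  The lender does not carry Stage II.2.
The borrower prevails on this issue.
Per-issue: Issue I → borrower; Issue II → borrower. The borrower must prevail on at least one issue; overall, the borrower prevails.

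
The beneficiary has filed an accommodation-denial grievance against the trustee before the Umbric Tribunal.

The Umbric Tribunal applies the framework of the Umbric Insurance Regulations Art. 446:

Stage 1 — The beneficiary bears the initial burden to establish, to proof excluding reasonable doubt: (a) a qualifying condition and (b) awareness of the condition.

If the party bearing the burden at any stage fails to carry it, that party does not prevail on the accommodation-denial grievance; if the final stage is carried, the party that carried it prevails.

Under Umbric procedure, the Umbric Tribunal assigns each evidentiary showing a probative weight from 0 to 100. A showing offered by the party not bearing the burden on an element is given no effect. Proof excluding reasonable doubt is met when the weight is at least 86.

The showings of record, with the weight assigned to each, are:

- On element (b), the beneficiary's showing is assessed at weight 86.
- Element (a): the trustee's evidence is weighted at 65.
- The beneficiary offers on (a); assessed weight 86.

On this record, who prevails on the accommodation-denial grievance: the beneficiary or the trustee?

beneficiary

Stage 1 — burden on beneficiary; standard: proof excluding reasonable doubt (weight is at least 86).
    (a): 86 (trustee's 65 disregarded) ≥ 86 [met]
    (b): 86 ≥ 86 [met]
  Stage 1 carried; the final stage is satisfied.
All stages carried — the beneficiary prevails.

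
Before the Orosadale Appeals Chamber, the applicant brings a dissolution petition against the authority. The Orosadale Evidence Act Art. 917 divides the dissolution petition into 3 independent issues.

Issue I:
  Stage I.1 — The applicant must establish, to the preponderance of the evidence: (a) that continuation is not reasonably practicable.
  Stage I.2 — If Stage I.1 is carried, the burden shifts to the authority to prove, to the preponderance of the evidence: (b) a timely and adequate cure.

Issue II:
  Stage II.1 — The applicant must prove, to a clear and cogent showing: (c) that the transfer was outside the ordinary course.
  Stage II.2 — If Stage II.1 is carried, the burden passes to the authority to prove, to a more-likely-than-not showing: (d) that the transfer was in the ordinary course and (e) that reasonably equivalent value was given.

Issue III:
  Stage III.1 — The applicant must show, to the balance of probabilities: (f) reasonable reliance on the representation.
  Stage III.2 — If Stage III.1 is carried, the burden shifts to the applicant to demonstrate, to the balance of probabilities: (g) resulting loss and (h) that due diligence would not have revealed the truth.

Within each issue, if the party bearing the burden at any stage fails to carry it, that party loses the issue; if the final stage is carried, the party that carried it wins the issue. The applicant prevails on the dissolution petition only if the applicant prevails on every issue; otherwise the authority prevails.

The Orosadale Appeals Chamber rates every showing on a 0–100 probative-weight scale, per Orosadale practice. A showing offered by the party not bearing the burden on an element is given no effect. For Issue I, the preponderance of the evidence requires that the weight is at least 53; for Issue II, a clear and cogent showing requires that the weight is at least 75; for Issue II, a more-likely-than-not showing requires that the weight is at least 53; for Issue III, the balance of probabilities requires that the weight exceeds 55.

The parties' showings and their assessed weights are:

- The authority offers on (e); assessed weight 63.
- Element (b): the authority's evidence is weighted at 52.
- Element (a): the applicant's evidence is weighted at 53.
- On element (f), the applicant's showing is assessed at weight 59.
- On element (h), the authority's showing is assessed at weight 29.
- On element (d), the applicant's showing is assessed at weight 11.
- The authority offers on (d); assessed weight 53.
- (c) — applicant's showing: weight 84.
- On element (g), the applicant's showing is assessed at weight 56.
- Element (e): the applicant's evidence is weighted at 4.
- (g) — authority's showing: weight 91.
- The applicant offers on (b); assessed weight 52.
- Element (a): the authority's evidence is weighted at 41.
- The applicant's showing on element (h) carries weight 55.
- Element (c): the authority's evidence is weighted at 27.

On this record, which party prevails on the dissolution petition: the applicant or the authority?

— Issue I —
Stage I.1 — burden on applicant; standard: the preponderance of the evidence (weight is at least 53).
    (a): 53 (authority's 41 disregarded) ≥ 53 [met]
  Stage I.1 carried; the burden shifts to the authority.
Stage I.2 — burden on authority; standard: the preponderance of the evidence (weight is at least 53).
    (b): 52 (applicant's 52 disregarded) < 53 [not met]
  Not every element is met, so the authority fails to carry Stage I.2.
The applicant prevails on this issue.
— Issue II —
At Stage II.1 the applicant must meet a clear and cogent showing (weight is at least 75): on (c) the weight is 84 (the authority's 27 is given no effect), which does reach 75, so (c) meets the standard.
  All elements met. The burden passes to the authority.
At Stage II.2 the authority must meet a more-likely-than-not showing (weight is at least 53): on (d) the weight is 53 (the applicant's 11 is given no effect), ≥ 53, so (d) meets the standard; on (e) the weight is 63 (the applicant's 4 is given no effect), ≥ 53, so (e) meets the standard.
  The authority carries the last stage.
With every stage satisfied, the authority prevails on this issue.
— Issue III —
Stage III.1 (applicant, the balance of probabilities, weight exceeds 55): (f) 59 > 55 — meets.
  Stage III.1 is satisfied; the applicant continues to bear the burden.
Stage III.2 (applicant, the balance of probabilities, weight exceeds 55): (g) 56 (authority's 91 disregarded) > 55 — meets; (h) 55 (authority's 29 disregarded) ≤ 55 — fails.
  The applicant does not carry Stage III.2.
The analysis ends at Stage III.2; the authority prevails on this issue.
Per-issue: Issue I → applicant; Issue II → authority; Issue III → authority. The applicant must prevail on every issue; overall, the authority prevails.

authority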